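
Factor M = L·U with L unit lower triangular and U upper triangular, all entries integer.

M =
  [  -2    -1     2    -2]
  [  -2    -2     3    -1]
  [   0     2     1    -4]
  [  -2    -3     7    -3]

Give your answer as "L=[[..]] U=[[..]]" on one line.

L=[[1,0,0,0],[1,1,0,0],[0,-2,1,0],[1,2,1,1]] U=[[-2,-1,2,-2],[0,-1,1,1],[0,0,3,-2],[0,0,0,-1]]

  r1 -= 1·r0 → [0,-1,1,1]
  r2 -= 0·r0 → [0,2,1,-4]
  r3 -= 1·r0 → [0,-2,5,-1]
  r2 -= -2·r1 → [0,0,3,-2]
  r3 -= 2·r1 → [0,0,3,-3]
  r3 -= 1·r2 → [0,0,0,-1]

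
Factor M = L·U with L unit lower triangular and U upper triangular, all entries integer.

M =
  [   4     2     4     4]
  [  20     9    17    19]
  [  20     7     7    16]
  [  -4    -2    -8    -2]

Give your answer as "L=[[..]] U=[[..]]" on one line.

  r1 -= 5·r0 → [0,-1,-3,-1]
  r2 -= 5·r0 → [0,-3,-13,-4]
  r3 -= -1·r0 → [0,0,-4,2]
  r2 -= 3·r1 → [0,0,-4,-1]
  r3 -= 0·r1 → [0,0,-4,2]
  r3 -= 1·r2 → [0,0,0,3]

L=[[1,0,0,0],[5,1,0,0],[5,3,1,0],[-1,0,1,1]] U=[[4,2,4,4],[0,-1,-3,-1],[0,0,-4,-1],[0,0,0,3]]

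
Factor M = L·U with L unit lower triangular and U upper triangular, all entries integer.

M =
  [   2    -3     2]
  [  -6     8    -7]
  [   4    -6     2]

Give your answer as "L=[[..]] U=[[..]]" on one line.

L=[[1,0,0],[-3,1,0],[2,0,1]] U=[[2,-3,2],[0,-1,-1],[0,0,-2]]

  R1 -= -3·R0 → [0,-1,-1]
  R2 -= 2·R0 → [0,0,-2]
  R2 -= 0·R1 → [0,0,-2]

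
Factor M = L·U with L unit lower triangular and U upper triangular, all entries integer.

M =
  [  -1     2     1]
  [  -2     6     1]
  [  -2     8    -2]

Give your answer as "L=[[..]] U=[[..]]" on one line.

  row1 -= 2·row0 → [0,2,-1]
  row2 -= 2·row0 → [0,4,-4]
  row2 -= 2·row1 → [0,0,-2]

L=[[1,0,0],[2,1,0],[2,2,1]] U=[[-1,2,1],[0,2,-1],[0,0,-2]]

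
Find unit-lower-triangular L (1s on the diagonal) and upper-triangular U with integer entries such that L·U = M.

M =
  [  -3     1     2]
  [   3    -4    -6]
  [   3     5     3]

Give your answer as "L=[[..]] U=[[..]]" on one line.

L=[[1,0,0],[-1,1,0],[-1,-2,1]] U=[[-3,1,2],[0,-3,-4],[0,0,-3]]

  R1 -= -1·R0 → [0,-3,-4]
  R2 -= -1·R0 → [0,6,5]
  R2 -= -2·R1 → [0,0,-3]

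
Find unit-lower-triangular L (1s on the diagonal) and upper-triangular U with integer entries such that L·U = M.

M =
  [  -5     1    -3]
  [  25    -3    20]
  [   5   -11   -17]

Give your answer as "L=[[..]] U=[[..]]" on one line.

  R1 -= -5·R0 → [0,2,5]
  R2 -= -1·R0 → [0,-10,-20]
  R2 -= -5·R1 → [0,0,5]

L=[[1,0,0],[-5,1,0],[-1,-5,1]] U=[[-5,1,-3],[0,2,5],[0,0,5]]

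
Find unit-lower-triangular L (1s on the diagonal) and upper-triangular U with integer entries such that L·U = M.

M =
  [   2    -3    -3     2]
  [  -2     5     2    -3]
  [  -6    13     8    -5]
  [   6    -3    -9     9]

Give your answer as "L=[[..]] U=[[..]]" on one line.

  r1 -= -1·r0 → [0,2,-1,-1]
  r2 -= -3·r0 → [0,4,-1,1]
  r3 -= 3·r0 → [0,6,0,3]
  r2 -= 2·r1 → [0,0,1,3]
  r3 -= 3·r1 → [0,0,3,6]
  r3 -= 3·r2 → [0,0,0,-3]

L=[[1,0,0,0],[-1,1,0,0],[-3,2,1,0],[3,3,3,1]] U=[[2,-3,-3,2],[0,2,-1,-1],[0,0,1,3],[0,0,0,-3]]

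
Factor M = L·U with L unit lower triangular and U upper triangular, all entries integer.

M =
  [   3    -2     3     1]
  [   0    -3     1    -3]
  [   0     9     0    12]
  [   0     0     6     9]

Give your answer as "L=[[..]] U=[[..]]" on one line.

  row1 -= 0·row0 → [0,-3,1,-3]
  row2 -= 0·row0 → [0,9,0,12]
  row3 -= 0·row0 → [0,0,6,9]
  row2 -= -3·row1 → [0,0,3,3]
  row3 -= 0·row1 → [0,0,6,9]
  row3 -= 2·row2 → [0,0,0,3]

L=[[1,0,0,0],[0,1,0,0],[0,-3,1,0],[0,0,2,1]] U=[[3,-2,3,1],[0,-3,1,-3],[0,0,3,3],[0,0,0,3]]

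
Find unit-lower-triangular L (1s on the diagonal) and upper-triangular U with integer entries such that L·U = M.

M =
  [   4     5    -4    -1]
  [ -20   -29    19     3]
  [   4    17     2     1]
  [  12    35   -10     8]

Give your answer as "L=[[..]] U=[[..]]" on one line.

L=[[1,0,0,0],[-5,1,0,0],[1,-3,1,0],[3,-5,-1,1]] U=[[4,5,-4,-1],[0,-4,-1,-2],[0,0,3,-4],[0,0,0,-3]]

  row1 -= -5·row0 → [0,-4,-1,-2]
  row2 -= 1·row0 → [0,12,6,2]
  row3 -= 3·row0 → [0,20,2,11]
  row2 -= -3·row1 → [0,0,3,-4]
  row3 -= -5·row1 → [0,0,-3,1]
  row3 -= -1·row2 → [0,0,0,-3]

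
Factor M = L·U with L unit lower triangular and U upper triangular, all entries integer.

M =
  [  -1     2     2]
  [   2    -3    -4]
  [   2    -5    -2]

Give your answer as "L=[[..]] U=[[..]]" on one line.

  row1 -= -2·row0 → [0,1,0]
  row2 -= -2·row0 → [0,-1,2]
  row2 -= -1·row1 → [0,0,2]

L=[[1,0,0],[-2,1,0],[-2,-1,1]] U=[[-1,2,2],[0,1,0],[0,0,2]]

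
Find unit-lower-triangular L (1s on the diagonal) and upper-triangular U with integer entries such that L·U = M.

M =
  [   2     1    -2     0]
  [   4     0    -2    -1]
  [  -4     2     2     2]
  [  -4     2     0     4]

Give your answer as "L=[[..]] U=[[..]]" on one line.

L=[[1,0,0,0],[2,1,0,0],[-2,-2,1,0],[-2,-2,0,1]] U=[[2,1,-2,0],[0,-2,2,-1],[0,0,2,0],[0,0,0,2]]

  row1 -= 2·row0 → [0,-2,2,-1]
  row2 -= -2·row0 → [0,4,-2,2]
  row3 -= -2·row0 → [0,4,-4,4]
  row2 -= -2·row1 → [0,0,2,0]
  row3 -= -2·row1 → [0,0,0,2]
  row3 -= 0·row2 → [0,0,0,2]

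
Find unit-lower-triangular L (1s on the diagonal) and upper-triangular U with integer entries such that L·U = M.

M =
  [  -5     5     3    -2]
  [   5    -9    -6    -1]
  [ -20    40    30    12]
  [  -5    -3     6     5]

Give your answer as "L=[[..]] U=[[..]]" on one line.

L=[[1,0,0,0],[-1,1,0,0],[4,-5,1,0],[1,2,3,1]] U=[[-5,5,3,-2],[0,-4,-3,-3],[0,0,3,5],[0,0,0,-2]]

  row1 -= -1·row0 → [0,-4,-3,-3]
  row2 -= 4·row0 → [0,20,18,20]
  row3 -= 1·row0 → [0,-8,3,7]
  row2 -= -5·row1 → [0,0,3,5]
  row3 -= 2·row1 → [0,0,9,13]
  row3 -= 3·row2 → [0,0,0,-2]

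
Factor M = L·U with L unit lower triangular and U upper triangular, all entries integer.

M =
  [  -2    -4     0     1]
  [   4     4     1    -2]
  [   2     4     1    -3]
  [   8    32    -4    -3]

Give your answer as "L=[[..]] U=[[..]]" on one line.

L=[[1,0,0,0],[-2,1,0,0],[-1,0,1,0],[-4,-4,0,1]] U=[[-2,-4,0,1],[0,-4,1,0],[0,0,1,-2],[0,0,0,1]]

  row1 -= -2·row0 → [0,-4,1,0]
  row2 -= -1·row0 → [0,0,1,-2]
  row3 -= -4·row0 → [0,16,-4,1]
  row2 -= 0·row1 → [0,0,1,-2]
  row3 -= -4·row1 → [0,0,0,1]
  row3 -= 0·row2 → [0,0,0,1]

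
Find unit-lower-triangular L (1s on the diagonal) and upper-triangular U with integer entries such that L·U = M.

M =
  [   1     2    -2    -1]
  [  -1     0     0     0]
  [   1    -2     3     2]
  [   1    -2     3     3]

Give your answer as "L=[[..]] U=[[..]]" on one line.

  r1 -= -1·r0 → [0,2,-2,-1]
  r2 -= 1·r0 → [0,-4,5,3]
  r3 -= 1·r0 → [0,-4,5,4]
  r2 -= -2·r1 → [0,0,1,1]
  r3 -= -2·r1 → [0,0,1,2]
  r3 -= 1·r2 → [0,0,0,1]

L=[[1,0,0,0],[-1,1,0,0],[1,-2,1,0],[1,-2,1,1]] U=[[1,2,-2,-1],[0,2,-2,-1],[0,0,1,1],[0,0,0,1]]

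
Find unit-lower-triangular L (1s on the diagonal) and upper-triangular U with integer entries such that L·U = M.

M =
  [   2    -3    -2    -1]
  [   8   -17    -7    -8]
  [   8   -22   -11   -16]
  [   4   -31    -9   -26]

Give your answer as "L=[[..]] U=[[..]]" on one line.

L=[[1,0,0,0],[4,1,0,0],[4,2,1,0],[2,5,2,1]] U=[[2,-3,-2,-1],[0,-5,1,-4],[0,0,-5,-4],[0,0,0,4]]

  r1 -= 4·r0 → [0,-5,1,-4]
  r2 -= 4·r0 → [0,-10,-3,-12]
  r3 -= 2·r0 → [0,-25,-5,-24]
  r2 -= 2·r1 → [0,0,-5,-4]
  r3 -= 5·r1 → [0,0,-10,-4]
  r3 -= 2·r2 → [0,0,0,4]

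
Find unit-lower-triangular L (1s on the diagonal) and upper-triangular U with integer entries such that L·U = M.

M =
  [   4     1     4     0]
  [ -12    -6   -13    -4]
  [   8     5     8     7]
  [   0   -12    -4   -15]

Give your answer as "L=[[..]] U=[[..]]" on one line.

  R1 -= -3·R0 → [0,-3,-1,-4]
  R2 -= 2·R0 → [0,3,0,7]
  R3 -= 0·R0 → [0,-12,-4,-15]
  R2 -= -1·R1 → [0,0,-1,3]
  R3 -= 4·R1 → [0,0,0,1]
  R3 -= 0·R2 → [0,0,0,1]

L=[[1,0,0,0],[-3,1,0,0],[2,-1,1,0],[0,4,0,1]] U=[[4,1,4,0],[0,-3,-1,-4],[0,0,-1,3],[0,0,0,1]]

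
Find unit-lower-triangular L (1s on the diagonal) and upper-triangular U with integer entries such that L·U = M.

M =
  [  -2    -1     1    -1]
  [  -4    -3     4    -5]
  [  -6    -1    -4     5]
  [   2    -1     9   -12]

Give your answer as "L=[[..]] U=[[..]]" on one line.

  R1 -= 2·R0 → [0,-1,2,-3]
  R2 -= 3·R0 → [0,2,-7,8]
  R3 -= -1·R0 → [0,-2,10,-13]
  R2 -= -2·R1 → [0,0,-3,2]
  R3 -= 2·R1 → [0,0,6,-7]
  R3 -= -2·R2 → [0,0,0,-3]

L=[[1,0,0,0],[2,1,0,0],[3,-2,1,0],[-1,2,-2,1]] U=[[-2,-1,1,-1],[0,-1,2,-3],[0,0,-3,2],[0,0,0,-3]]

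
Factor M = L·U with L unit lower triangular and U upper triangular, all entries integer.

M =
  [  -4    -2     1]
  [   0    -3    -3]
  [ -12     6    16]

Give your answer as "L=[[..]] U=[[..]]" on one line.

L=[[1,0,0],[0,1,0],[3,-4,1]] U=[[-4,-2,1],[0,-3,-3],[0,0,1]]

  row1 -= 0·row0 → [0,-3,-3]
  row2 -= 3·row0 → [0,12,13]
  row2 -= -4·row1 → [0,0,1]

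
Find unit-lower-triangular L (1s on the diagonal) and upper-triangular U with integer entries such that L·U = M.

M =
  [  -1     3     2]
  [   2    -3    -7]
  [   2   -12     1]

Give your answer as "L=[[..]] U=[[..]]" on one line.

  row1 -= -2·row0 → [0,3,-3]
  row2 -= -2·row0 → [0,-6,5]
  row2 -= -2·row1 → [0,0,-1]

L=[[1,0,0],[-2,1,0],[-2,-2,1]] U=[[-1,3,2],[0,3,-3],[0,0,-1]]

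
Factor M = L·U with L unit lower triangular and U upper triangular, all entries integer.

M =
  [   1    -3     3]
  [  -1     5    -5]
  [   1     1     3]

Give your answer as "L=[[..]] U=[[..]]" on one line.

L=[[1,0,0],[-1,1,0],[1,2,1]] U=[[1,-3,3],[0,2,-2],[0,0,4]]

  R1 -= -1·R0 → [0,2,-2]
  R2 -= 1·R0 → [0,4,0]
  R2 -= 2·R1 → [0,0,4]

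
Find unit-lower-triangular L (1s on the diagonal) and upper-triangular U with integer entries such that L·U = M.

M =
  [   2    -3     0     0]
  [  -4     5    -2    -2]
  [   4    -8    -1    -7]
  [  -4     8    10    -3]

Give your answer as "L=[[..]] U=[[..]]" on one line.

L=[[1,0,0,0],[-2,1,0,0],[2,2,1,0],[-2,-2,2,1]] U=[[2,-3,0,0],[0,-1,-2,-2],[0,0,3,-3],[0,0,0,-1]]

  R1 -= -2·R0 → [0,-1,-2,-2]
  R2 -= 2·R0 → [0,-2,-1,-7]
  R3 -= -2·R0 → [0,2,10,-3]
  R2 -= 2·R1 → [0,0,3,-3]
  R3 -= -2·R1 → [0,0,6,-7]
  R3 -= 2·R2 → [0,0,0,-1]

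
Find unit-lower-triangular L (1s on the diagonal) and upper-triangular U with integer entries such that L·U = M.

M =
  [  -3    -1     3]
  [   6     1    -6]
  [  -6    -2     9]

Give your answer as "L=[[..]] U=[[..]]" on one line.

  R1 -= -2·R0 → [0,-1,0]
  R2 -= 2·R0 → [0,0,3]
  R2 -= 0·R1 → [0,0,3]

L=[[1,0,0],[-2,1,0],[2,0,1]] U=[[-3,-1,3],[0,-1,0],[0,0,3]]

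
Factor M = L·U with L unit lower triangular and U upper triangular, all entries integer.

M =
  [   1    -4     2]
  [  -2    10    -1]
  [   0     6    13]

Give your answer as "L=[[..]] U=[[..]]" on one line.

L=[[1,0,0],[-2,1,0],[0,3,1]] U=[[1,-4,2],[0,2,3],[0,0,4]]

  r1 -= -2·r0 → [0,2,3]
  r2 -= 0·r0 → [0,6,13]
  r2 -= 3·r1 → [0,0,4]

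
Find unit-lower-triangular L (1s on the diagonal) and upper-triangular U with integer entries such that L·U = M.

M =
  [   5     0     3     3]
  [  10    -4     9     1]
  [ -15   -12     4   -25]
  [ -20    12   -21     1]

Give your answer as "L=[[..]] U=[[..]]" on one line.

  R1 -= 2·R0 → [0,-4,3,-5]
  R2 -= -3·R0 → [0,-12,13,-16]
  R3 -= -4·R0 → [0,12,-9,13]
  R2 -= 3·R1 → [0,0,4,-1]
  R3 -= -3·R1 → [0,0,0,-2]
  R3 -= 0·R2 → [0,0,0,-2]

L=[[1,0,0,0],[2,1,0,0],[-3,3,1,0],[-4,-3,0,1]] U=[[5,0,3,3],[0,-4,3,-5],[0,0,4,-1],[0,0,0,-2]]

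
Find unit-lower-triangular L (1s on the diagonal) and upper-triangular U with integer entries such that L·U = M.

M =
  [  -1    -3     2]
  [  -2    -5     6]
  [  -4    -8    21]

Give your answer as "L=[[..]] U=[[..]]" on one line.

L=[[1,0,0],[2,1,0],[4,4,1]] U=[[-1,-3,2],[0,1,2],[0,0,5]]

  row1 -= 2·row0 → [0,1,2]
  row2 -= 4·row0 → [0,4,13]
  row2 -= 4·row1 → [0,0,5]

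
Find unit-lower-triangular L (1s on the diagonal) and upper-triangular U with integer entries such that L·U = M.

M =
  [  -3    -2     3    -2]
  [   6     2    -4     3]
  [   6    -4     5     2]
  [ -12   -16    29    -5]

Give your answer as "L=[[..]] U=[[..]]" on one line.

  r1 -= -2·r0 → [0,-2,2,-1]
  r2 -= -2·r0 → [0,-8,11,-2]
  r3 -= 4·r0 → [0,-8,17,3]
  r2 -= 4·r1 → [0,0,3,2]
  r3 -= 4·r1 → [0,0,9,7]
  r3 -= 3·r2 → [0,0,0,1]

L=[[1,0,0,0],[-2,1,0,0],[-2,4,1,0],[4,4,3,1]] U=[[-3,-2,3,-2],[0,-2,2,-1],[0,0,3,2],[0,0,0,1]]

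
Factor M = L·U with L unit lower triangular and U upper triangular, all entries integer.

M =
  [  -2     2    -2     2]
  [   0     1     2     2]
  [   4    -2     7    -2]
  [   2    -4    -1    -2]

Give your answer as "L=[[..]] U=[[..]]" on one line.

  r1 -= 0·r0 → [0,1,2,2]
  r2 -= -2·r0 → [0,2,3,2]
  r3 -= -1·r0 → [0,-2,-3,0]
  r2 -= 2·r1 → [0,0,-1,-2]
  r3 -= -2·r1 → [0,0,1,4]
  r3 -= -1·r2 → [0,0,0,2]

L=[[1,0,0,0],[0,1,0,0],[-2,2,1,0],[-1,-2,-1,1]] U=[[-2,2,-2,2],[0,1,2,2],[0,0,-1,-2],[0,0,0,2]]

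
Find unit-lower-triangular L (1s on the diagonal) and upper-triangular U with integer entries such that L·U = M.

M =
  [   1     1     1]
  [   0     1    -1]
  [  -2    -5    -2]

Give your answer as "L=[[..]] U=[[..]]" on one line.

  row1 -= 0·row0 → [0,1,-1]
  row2 -= -2·row0 → [0,-3,0]
  row2 -= -3·row1 → [0,0,-3]

L=[[1,0,0],[0,1,0],[-2,-3,1]] U=[[1,1,1],[0,1,-1],[0,0,-3]]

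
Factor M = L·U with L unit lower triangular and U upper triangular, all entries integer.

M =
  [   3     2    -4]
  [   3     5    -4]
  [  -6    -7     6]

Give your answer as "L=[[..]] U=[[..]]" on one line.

L=[[1,0,0],[1,1,0],[-2,-1,1]] U=[[3,2,-4],[0,3,0],[0,0,-2]]

  r1 -= 1·r0 → [0,3,0]
  r2 -= -2·r0 → [0,-3,-2]
  r2 -= -1·r1 → [0,0,-2]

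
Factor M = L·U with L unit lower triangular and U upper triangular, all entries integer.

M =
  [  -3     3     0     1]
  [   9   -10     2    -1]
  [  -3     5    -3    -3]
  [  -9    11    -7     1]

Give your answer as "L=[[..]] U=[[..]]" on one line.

  R1 -= -3·R0 → [0,-1,2,2]
  R2 -= 1·R0 → [0,2,-3,-4]
  R3 -= 3·R0 → [0,2,-7,-2]
  R2 -= -2·R1 → [0,0,1,0]
  R3 -= -2·R1 → [0,0,-3,2]
  R3 -= -3·R2 → [0,0,0,2]

L=[[1,0,0,0],[-3,1,0,0],[1,-2,1,0],[3,-2,-3,1]] U=[[-3,3,0,1],[0,-1,2,2],[0,0,1,0],[0,0,0,2]]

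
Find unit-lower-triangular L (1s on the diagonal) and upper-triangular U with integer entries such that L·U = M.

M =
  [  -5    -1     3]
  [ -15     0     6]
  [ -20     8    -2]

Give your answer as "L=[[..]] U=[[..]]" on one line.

  r1 -= 3·r0 → [0,3,-3]
  r2 -= 4·r0 → [0,12,-14]
  r2 -= 4·r1 → [0,0,-2]

L=[[1,0,0],[3,1,0],[4,4,1]] U=[[-5,-1,3],[0,3,-3],[0,0,-2]]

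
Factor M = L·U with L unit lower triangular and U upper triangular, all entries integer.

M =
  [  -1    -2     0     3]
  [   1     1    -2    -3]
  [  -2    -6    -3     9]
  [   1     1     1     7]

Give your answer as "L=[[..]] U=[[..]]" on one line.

  R1 -= -1·R0 → [0,-1,-2,0]
  R2 -= 2·R0 → [0,-2,-3,3]
  R3 -= -1·R0 → [0,-1,1,10]
  R2 -= 2·R1 → [0,0,1,3]
  R3 -= 1·R1 → [0,0,3,10]
  R3 -= 3·R2 → [0,0,0,1]

L=[[1,0,0,0],[-1,1,0,0],[2,2,1,0],[-1,1,3,1]] U=[[-1,-2,0,3],[0,-1,-2,0],[0,0,1,3],[0,0,0,1]]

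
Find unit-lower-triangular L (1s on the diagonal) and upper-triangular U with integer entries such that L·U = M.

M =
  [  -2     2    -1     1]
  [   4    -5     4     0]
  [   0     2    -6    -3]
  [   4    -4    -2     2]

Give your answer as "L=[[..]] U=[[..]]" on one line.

  R1 -= -2·R0 → [0,-1,2,2]
  R2 -= 0·R0 → [0,2,-6,-3]
  R3 -= -2·R0 → [0,0,-4,4]
  R2 -= -2·R1 → [0,0,-2,1]
  R3 -= 0·R1 → [0,0,-4,4]
  R3 -= 2·R2 → [0,0,0,2]

L=[[1,0,0,0],[-2,1,0,0],[0,-2,1,0],[-2,0,2,1]] U=[[-2,2,-1,1],[0,-1,2,2],[0,0,-2,1],[0,0,0,2]]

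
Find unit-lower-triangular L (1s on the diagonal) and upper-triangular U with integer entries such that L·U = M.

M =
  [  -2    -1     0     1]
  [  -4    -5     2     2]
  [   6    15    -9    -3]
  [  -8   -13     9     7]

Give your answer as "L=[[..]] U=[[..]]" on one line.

  r1 -= 2·r0 → [0,-3,2,0]
  r2 -= -3·r0 → [0,12,-9,0]
  r3 -= 4·r0 → [0,-9,9,3]
  r2 -= -4·r1 → [0,0,-1,0]
  r3 -= 3·r1 → [0,0,3,3]
  r3 -= -3·r2 → [0,0,0,3]

L=[[1,0,0,0],[2,1,0,0],[-3,-4,1,0],[4,3,-3,1]] U=[[-2,-1,0,1],[0,-3,2,0],[0,0,-1,0],[0,0,0,3]]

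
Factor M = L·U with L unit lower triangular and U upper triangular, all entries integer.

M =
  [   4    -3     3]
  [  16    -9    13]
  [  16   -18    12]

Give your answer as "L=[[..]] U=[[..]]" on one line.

L=[[1,0,0],[4,1,0],[4,-2,1]] U=[[4,-3,3],[0,3,1],[0,0,2]]

  R1 -= 4·R0 → [0,3,1]
  R2 -= 4·R0 → [0,-6,0]
  R2 -= -2·R1 → [0,0,2]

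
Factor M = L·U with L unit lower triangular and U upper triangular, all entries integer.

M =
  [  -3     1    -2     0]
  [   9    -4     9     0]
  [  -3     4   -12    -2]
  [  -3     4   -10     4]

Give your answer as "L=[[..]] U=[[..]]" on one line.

  R1 -= -3·R0 → [0,-1,3,0]
  R2 -= 1·R0 → [0,3,-10,-2]
  R3 -= 1·R0 → [0,3,-8,4]
  R2 -= -3·R1 → [0,0,-1,-2]
  R3 -= -3·R1 → [0,0,1,4]
  R3 -= -1·R2 → [0,0,0,2]

L=[[1,0,0,0],[-3,1,0,0],[1,-3,1,0],[1,-3,-1,1]] U=[[-3,1,-2,0],[0,-1,3,0],[0,0,-1,-2],[0,0,0,2]]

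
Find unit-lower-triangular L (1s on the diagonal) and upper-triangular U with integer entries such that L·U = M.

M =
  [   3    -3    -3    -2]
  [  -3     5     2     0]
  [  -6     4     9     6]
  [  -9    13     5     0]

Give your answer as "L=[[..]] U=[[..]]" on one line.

L=[[1,0,0,0],[-1,1,0,0],[-2,-1,1,0],[-3,2,-1,1]] U=[[3,-3,-3,-2],[0,2,-1,-2],[0,0,2,0],[0,0,0,-2]]

  r1 -= -1·r0 → [0,2,-1,-2]
  r2 -= -2·r0 → [0,-2,3,2]
  r3 -= -3·r0 → [0,4,-4,-6]
  r2 -= -1·r1 → [0,0,2,0]
  r3 -= 2·r1 → [0,0,-2,-2]
  r3 -= -1·r2 → [0,0,0,-2]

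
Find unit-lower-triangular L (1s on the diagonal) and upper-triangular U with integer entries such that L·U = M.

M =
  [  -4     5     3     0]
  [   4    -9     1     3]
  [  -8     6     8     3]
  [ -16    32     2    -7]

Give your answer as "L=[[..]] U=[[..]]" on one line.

L=[[1,0,0,0],[-1,1,0,0],[2,1,1,0],[4,-3,-1,1]] U=[[-4,5,3,0],[0,-4,4,3],[0,0,-2,0],[0,0,0,2]]

  row1 -= -1·row0 → [0,-4,4,3]
  row2 -= 2·row0 → [0,-4,2,3]
  row3 -= 4·row0 → [0,12,-10,-7]
  row2 -= 1·row1 → [0,0,-2,0]
  row3 -= -3·row1 → [0,0,2,2]
  row3 -= -1·row2 → [0,0,0,2]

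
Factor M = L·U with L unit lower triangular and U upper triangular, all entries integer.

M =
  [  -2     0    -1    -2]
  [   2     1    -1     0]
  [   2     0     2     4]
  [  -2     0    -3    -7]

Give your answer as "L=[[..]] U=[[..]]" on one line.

  R1 -= -1·R0 → [0,1,-2,-2]
  R2 -= -1·R0 → [0,0,1,2]
  R3 -= 1·R0 → [0,0,-2,-5]
  R2 -= 0·R1 → [0,0,1,2]
  R3 -= 0·R1 → [0,0,-2,-5]
  R3 -= -2·R2 → [0,0,0,-1]

L=[[1,0,0,0],[-1,1,0,0],[-1,0,1,0],[1,0,-2,1]] U=[[-2,0,-1,-2],[0,1,-2,-2],[0,0,1,2],[0,0,0,-1]]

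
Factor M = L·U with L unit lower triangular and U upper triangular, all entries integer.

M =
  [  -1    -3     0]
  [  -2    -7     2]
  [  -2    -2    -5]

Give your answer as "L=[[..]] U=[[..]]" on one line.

  row1 -= 2·row0 → [0,-1,2]
  row2 -= 2·row0 → [0,4,-5]
  row2 -= -4·row1 → [0,0,3]

L=[[1,0,0],[2,1,0],[2,-4,1]] U=[[-1,-3,0],[0,-1,2],[0,0,3]]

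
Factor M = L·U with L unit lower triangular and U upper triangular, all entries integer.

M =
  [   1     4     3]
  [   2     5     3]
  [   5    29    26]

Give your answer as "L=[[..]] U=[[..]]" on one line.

  r1 -= 2·r0 → [0,-3,-3]
  r2 -= 5·r0 → [0,9,11]
  r2 -= -3·r1 → [0,0,2]

L=[[1,0,0],[2,1,0],[5,-3,1]] U=[[1,4,3],[0,-3,-3],[0,0,2]]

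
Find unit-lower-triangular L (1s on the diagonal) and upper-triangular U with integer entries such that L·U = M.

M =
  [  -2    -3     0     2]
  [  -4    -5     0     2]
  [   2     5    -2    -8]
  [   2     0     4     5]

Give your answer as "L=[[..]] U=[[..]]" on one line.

L=[[1,0,0,0],[2,1,0,0],[-1,2,1,0],[-1,-3,-2,1]] U=[[-2,-3,0,2],[0,1,0,-2],[0,0,-2,-2],[0,0,0,-3]]

  row1 -= 2·row0 → [0,1,0,-2]
  row2 -= -1·row0 → [0,2,-2,-6]
  row3 -= -1·row0 → [0,-3,4,7]
  row2 -= 2·row1 → [0,0,-2,-2]
  row3 -= -3·row1 → [0,0,4,1]
  row3 -= -2·row2 → [0,0,0,-3]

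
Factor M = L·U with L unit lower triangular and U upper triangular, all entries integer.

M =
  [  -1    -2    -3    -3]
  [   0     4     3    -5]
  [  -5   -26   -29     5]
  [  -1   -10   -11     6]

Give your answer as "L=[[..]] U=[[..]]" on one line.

  R1 -= 0·R0 → [0,4,3,-5]
  R2 -= 5·R0 → [0,-16,-14,20]
  R3 -= 1·R0 → [0,-8,-8,9]
  R2 -= -4·R1 → [0,0,-2,0]
  R3 -= -2·R1 → [0,0,-2,-1]
  R3 -= 1·R2 → [0,0,0,-1]

L=[[1,0,0,0],[0,1,0,0],[5,-4,1,0],[1,-2,1,1]] U=[[-1,-2,-3,-3],[0,4,3,-5],[0,0,-2,0],[0,0,0,-1]]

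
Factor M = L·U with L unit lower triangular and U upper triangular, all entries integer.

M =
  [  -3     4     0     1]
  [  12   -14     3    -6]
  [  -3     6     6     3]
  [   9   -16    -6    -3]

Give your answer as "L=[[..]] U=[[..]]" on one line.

  r1 -= -4·r0 → [0,2,3,-2]
  r2 -= 1·r0 → [0,2,6,2]
  r3 -= -3·r0 → [0,-4,-6,0]
  r2 -= 1·r1 → [0,0,3,4]
  r3 -= -2·r1 → [0,0,0,-4]
  r3 -= 0·r2 → [0,0,0,-4]

L=[[1,0,0,0],[-4,1,0,0],[1,1,1,0],[-3,-2,0,1]] U=[[-3,4,0,1],[0,2,3,-2],[0,0,3,4],[0,0,0,-4]]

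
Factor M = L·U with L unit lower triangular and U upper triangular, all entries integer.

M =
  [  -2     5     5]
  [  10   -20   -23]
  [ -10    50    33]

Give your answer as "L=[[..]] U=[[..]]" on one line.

  R1 -= -5·R0 → [0,5,2]
  R2 -= 5·R0 → [0,25,8]
  R2 -= 5·R1 → [0,0,-2]

L=[[1,0,0],[-5,1,0],[5,5,1]] U=[[-2,5,5],[0,5,2],[0,0,-2]]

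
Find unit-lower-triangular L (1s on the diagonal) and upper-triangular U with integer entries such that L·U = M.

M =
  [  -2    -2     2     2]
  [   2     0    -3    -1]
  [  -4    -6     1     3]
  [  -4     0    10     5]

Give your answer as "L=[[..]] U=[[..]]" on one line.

L=[[1,0,0,0],[-1,1,0,0],[2,1,1,0],[2,-2,-2,1]] U=[[-2,-2,2,2],[0,-2,-1,1],[0,0,-2,-2],[0,0,0,-1]]

  row1 -= -1·row0 → [0,-2,-1,1]
  row2 -= 2·row0 → [0,-2,-3,-1]
  row3 -= 2·row0 → [0,4,6,1]
  row2 -= 1·row1 → [0,0,-2,-2]
  row3 -= -2·row1 → [0,0,4,3]
  row3 -= -2·row2 → [0,0,0,-1]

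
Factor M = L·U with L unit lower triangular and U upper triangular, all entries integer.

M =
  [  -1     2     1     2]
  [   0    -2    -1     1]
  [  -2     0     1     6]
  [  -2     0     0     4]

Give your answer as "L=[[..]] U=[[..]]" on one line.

  r1 -= 0·r0 → [0,-2,-1,1]
  r2 -= 2·r0 → [0,-4,-1,2]
  r3 -= 2·r0 → [0,-4,-2,0]
  r2 -= 2·r1 → [0,0,1,0]
  r3 -= 2·r1 → [0,0,0,-2]
  r3 -= 0·r2 → [0,0,0,-2]

L=[[1,0,0,0],[0,1,0,0],[2,2,1,0],[2,2,0,1]] U=[[-1,2,1,2],[0,-2,-1,1],[0,0,1,0],[0,0,0,-2]]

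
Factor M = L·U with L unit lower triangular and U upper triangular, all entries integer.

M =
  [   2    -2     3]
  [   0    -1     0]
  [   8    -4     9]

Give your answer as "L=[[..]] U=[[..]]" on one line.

  row1 -= 0·row0 → [0,-1,0]
  row2 -= 4·row0 → [0,4,-3]
  row2 -= -4·row1 → [0,0,-3]

L=[[1,0,0],[0,1,0],[4,-4,1]] U=[[2,-2,3],[0,-1,0],[0,0,-3]]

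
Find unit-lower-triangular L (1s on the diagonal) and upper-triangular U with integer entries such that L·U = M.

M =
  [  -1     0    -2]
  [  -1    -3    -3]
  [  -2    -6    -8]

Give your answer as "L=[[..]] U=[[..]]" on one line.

  r1 -= 1·r0 → [0,-3,-1]
  r2 -= 2·r0 → [0,-6,-4]
  r2 -= 2·r1 → [0,0,-2]

L=[[1,0,0],[1,1,0],[2,2,1]] U=[[-1,0,-2],[0,-3,-1],[0,0,-2]]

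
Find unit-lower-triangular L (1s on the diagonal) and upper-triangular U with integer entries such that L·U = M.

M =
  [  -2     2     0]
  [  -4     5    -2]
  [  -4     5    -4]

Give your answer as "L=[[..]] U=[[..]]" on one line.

  row1 -= 2·row0 → [0,1,-2]
  row2 -= 2·row0 → [0,1,-4]
  row2 -= 1·row1 → [0,0,-2]

L=[[1,0,0],[2,1,0],[2,1,1]] U=[[-2,2,0],[0,1,-2],[0,0,-2]]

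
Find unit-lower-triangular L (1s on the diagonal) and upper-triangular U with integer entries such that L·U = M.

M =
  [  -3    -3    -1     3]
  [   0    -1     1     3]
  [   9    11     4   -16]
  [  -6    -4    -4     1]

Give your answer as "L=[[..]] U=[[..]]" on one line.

L=[[1,0,0,0],[0,1,0,0],[-3,-2,1,0],[2,-2,0,1]] U=[[-3,-3,-1,3],[0,-1,1,3],[0,0,3,-1],[0,0,0,1]]

  row1 -= 0·row0 → [0,-1,1,3]
  row2 -= -3·row0 → [0,2,1,-7]
  row3 -= 2·row0 → [0,2,-2,-5]
  row2 -= -2·row1 → [0,0,3,-1]
  row3 -= -2·row1 → [0,0,0,1]
  row3 -= 0·row2 → [0,0,0,1]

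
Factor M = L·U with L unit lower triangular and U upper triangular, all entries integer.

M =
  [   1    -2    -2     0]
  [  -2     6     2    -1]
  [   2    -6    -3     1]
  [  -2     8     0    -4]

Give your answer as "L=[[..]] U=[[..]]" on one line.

L=[[1,0,0,0],[-2,1,0,0],[2,-1,1,0],[-2,2,0,1]] U=[[1,-2,-2,0],[0,2,-2,-1],[0,0,-1,0],[0,0,0,-2]]

  R1 -= -2·R0 → [0,2,-2,-1]
  R2 -= 2·R0 → [0,-2,1,1]
  R3 -= -2·R0 → [0,4,-4,-4]
  R2 -= -1·R1 → [0,0,-1,0]
  R3 -= 2·R1 → [0,0,0,-2]
  R3 -= 0·R2 → [0,0,0,-2]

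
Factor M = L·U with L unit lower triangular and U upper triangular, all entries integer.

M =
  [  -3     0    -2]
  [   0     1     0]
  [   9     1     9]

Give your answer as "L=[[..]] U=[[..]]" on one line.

L=[[1,0,0],[0,1,0],[-3,1,1]] U=[[-3,0,-2],[0,1,0],[0,0,3]]

  row1 -= 0·row0 → [0,1,0]
  row2 -= -3·row0 → [0,1,3]
  row2 -= 1·row1 → [0,0,3]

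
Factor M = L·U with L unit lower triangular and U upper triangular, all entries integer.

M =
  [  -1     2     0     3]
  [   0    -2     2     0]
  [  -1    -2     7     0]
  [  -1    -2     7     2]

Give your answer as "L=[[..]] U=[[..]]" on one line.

L=[[1,0,0,0],[0,1,0,0],[1,2,1,0],[1,2,1,1]] U=[[-1,2,0,3],[0,-2,2,0],[0,0,3,-3],[0,0,0,2]]

  r1 -= 0·r0 → [0,-2,2,0]
  r2 -= 1·r0 → [0,-4,7,-3]
  r3 -= 1·r0 → [0,-4,7,-1]
  r2 -= 2·r1 → [0,0,3,-3]
  r3 -= 2·r1 → [0,0,3,-1]
  r3 -= 1·r2 → [0,0,0,2]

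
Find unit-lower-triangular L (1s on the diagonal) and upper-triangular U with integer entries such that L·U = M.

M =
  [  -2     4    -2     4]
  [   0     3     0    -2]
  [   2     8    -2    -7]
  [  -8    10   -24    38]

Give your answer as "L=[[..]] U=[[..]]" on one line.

L=[[1,0,0,0],[0,1,0,0],[-1,4,1,0],[4,-2,4,1]] U=[[-2,4,-2,4],[0,3,0,-2],[0,0,-4,5],[0,0,0,-2]]

  R1 -= 0·R0 → [0,3,0,-2]
  R2 -= -1·R0 → [0,12,-4,-3]
  R3 -= 4·R0 → [0,-6,-16,22]
  R2 -= 4·R1 → [0,0,-4,5]
  R3 -= -2·R1 → [0,0,-16,18]
  R3 -= 4·R2 → [0,0,0,-2]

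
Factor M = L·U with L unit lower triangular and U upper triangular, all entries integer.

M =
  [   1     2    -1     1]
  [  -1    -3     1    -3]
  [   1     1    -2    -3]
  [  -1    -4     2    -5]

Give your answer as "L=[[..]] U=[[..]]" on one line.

  r1 -= -1·r0 → [0,-1,0,-2]
  r2 -= 1·r0 → [0,-1,-1,-4]
  r3 -= -1·r0 → [0,-2,1,-4]
  r2 -= 1·r1 → [0,0,-1,-2]
  r3 -= 2·r1 → [0,0,1,0]
  r3 -= -1·r2 → [0,0,0,-2]

L=[[1,0,0,0],[-1,1,0,0],[1,1,1,0],[-1,2,-1,1]] U=[[1,2,-1,1],[0,-1,0,-2],[0,0,-1,-2],[0,0,0,-2]]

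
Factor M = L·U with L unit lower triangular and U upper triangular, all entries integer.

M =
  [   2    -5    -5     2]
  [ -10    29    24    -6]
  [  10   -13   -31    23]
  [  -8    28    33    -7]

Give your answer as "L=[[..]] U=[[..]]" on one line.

L=[[1,0,0,0],[-5,1,0,0],[5,3,1,0],[-4,2,-5,1]] U=[[2,-5,-5,2],[0,4,-1,4],[0,0,-3,1],[0,0,0,-2]]

  R1 -= -5·R0 → [0,4,-1,4]
  R2 -= 5·R0 → [0,12,-6,13]
  R3 -= -4·R0 → [0,8,13,1]
  R2 -= 3·R1 → [0,0,-3,1]
  R3 -= 2·R1 → [0,0,15,-7]
  R3 -= -5·R2 → [0,0,0,-2]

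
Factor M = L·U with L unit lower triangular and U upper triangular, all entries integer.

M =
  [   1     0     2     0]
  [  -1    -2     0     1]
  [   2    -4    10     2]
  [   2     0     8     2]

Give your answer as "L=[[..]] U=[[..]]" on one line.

L=[[1,0,0,0],[-1,1,0,0],[2,2,1,0],[2,0,2,1]] U=[[1,0,2,0],[0,-2,2,1],[0,0,2,0],[0,0,0,2]]

  row1 -= -1·row0 → [0,-2,2,1]
  row2 -= 2·row0 → [0,-4,6,2]
  row3 -= 2·row0 → [0,0,4,2]
  row2 -= 2·row1 → [0,0,2,0]
  row3 -= 0·row1 → [0,0,4,2]
  row3 -= 2·row2 → [0,0,0,2]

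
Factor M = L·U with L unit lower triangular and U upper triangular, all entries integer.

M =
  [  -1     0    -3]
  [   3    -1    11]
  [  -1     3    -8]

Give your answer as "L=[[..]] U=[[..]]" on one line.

  r1 -= -3·r0 → [0,-1,2]
  r2 -= 1·r0 → [0,3,-5]
  r2 -= -3·r1 → [0,0,1]

L=[[1,0,0],[-3,1,0],[1,-3,1]] U=[[-1,0,-3],[0,-1,2],[0,0,1]]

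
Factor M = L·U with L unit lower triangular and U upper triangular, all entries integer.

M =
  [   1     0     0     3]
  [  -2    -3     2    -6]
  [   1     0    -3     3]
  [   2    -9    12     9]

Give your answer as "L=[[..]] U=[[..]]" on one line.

  R1 -= -2·R0 → [0,-3,2,0]
  R2 -= 1·R0 → [0,0,-3,0]
  R3 -= 2·R0 → [0,-9,12,3]
  R2 -= 0·R1 → [0,0,-3,0]
  R3 -= 3·R1 → [0,0,6,3]
  R3 -= -2·R2 → [0,0,0,3]

L=[[1,0,0,0],[-2,1,0,0],[1,0,1,0],[2,3,-2,1]] U=[[1,0,0,3],[0,-3,2,0],[0,0,-3,0],[0,0,0,3]]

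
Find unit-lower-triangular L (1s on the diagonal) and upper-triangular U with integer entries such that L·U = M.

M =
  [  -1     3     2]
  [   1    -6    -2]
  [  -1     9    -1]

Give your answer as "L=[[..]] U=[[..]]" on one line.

L=[[1,0,0],[-1,1,0],[1,-2,1]] U=[[-1,3,2],[0,-3,0],[0,0,-3]]

  R1 -= -1·R0 → [0,-3,0]
  R2 -= 1·R0 → [0,6,-3]
  R2 -= -2·R1 → [0,0,-3]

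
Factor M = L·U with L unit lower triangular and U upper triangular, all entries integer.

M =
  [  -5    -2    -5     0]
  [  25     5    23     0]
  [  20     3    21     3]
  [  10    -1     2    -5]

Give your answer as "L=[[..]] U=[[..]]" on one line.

L=[[1,0,0,0],[-5,1,0,0],[-4,1,1,0],[-2,1,-2,1]] U=[[-5,-2,-5,0],[0,-5,-2,0],[0,0,3,3],[0,0,0,1]]

  row1 -= -5·row0 → [0,-5,-2,0]
  row2 -= -4·row0 → [0,-5,1,3]
  row3 -= -2·row0 → [0,-5,-8,-5]
  row2 -= 1·row1 → [0,0,3,3]
  row3 -= 1·row1 → [0,0,-6,-5]
  row3 -= -2·row2 → [0,0,0,1]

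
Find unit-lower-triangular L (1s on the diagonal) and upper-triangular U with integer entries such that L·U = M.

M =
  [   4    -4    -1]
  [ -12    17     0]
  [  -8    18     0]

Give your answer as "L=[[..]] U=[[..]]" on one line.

L=[[1,0,0],[-3,1,0],[-2,2,1]] U=[[4,-4,-1],[0,5,-3],[0,0,4]]

  r1 -= -3·r0 → [0,5,-3]
  r2 -= -2·r0 → [0,10,-2]
  r2 -= 2·r1 → [0,0,4]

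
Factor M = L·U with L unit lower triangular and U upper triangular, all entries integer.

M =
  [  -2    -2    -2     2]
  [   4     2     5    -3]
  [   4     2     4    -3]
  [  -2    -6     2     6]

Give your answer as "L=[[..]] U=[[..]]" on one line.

L=[[1,0,0,0],[-2,1,0,0],[-2,1,1,0],[1,2,-2,1]] U=[[-2,-2,-2,2],[0,-2,1,1],[0,0,-1,0],[0,0,0,2]]

  row1 -= -2·row0 → [0,-2,1,1]
  row2 -= -2·row0 → [0,-2,0,1]
  row3 -= 1·row0 → [0,-4,4,4]
  row2 -= 1·row1 → [0,0,-1,0]
  row3 -= 2·row1 → [0,0,2,2]
  row3 -= -2·row2 → [0,0,0,2]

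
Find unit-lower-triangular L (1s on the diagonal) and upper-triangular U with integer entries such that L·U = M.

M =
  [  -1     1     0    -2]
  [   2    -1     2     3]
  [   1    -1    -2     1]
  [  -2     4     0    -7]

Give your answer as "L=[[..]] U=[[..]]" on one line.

  row1 -= -2·row0 → [0,1,2,-1]
  row2 -= -1·row0 → [0,0,-2,-1]
  row3 -= 2·row0 → [0,2,0,-3]
  row2 -= 0·row1 → [0,0,-2,-1]
  row3 -= 2·row1 → [0,0,-4,-1]
  row3 -= 2·row2 → [0,0,0,1]

L=[[1,0,0,0],[-2,1,0,0],[-1,0,1,0],[2,2,2,1]] U=[[-1,1,0,-2],[0,1,2,-1],[0,0,-2,-1],[0,0,0,1]]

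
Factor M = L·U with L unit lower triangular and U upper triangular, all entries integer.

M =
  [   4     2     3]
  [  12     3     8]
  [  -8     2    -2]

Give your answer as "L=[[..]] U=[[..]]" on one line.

  r1 -= 3·r0 → [0,-3,-1]
  r2 -= -2·r0 → [0,6,4]
  r2 -= -2·r1 → [0,0,2]

L=[[1,0,0],[3,1,0],[-2,-2,1]] U=[[4,2,3],[0,-3,-1],[0,0,2]]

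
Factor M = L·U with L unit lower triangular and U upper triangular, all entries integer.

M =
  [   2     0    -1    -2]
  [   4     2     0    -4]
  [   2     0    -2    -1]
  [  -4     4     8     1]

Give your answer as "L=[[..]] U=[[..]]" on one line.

  R1 -= 2·R0 → [0,2,2,0]
  R2 -= 1·R0 → [0,0,-1,1]
  R3 -= -2·R0 → [0,4,6,-3]
  R2 -= 0·R1 → [0,0,-1,1]
  R3 -= 2·R1 → [0,0,2,-3]
  R3 -= -2·R2 → [0,0,0,-1]

L=[[1,0,0,0],[2,1,0,0],[1,0,1,0],[-2,2,-2,1]] U=[[2,0,-1,-2],[0,2,2,0],[0,0,-1,1],[0,0,0,-1]]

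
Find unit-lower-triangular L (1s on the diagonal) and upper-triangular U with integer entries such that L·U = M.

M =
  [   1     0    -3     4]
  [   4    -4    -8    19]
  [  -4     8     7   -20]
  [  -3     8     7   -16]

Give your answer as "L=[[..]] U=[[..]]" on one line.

L=[[1,0,0,0],[4,1,0,0],[-4,-2,1,0],[-3,-2,2,1]] U=[[1,0,-3,4],[0,-4,4,3],[0,0,3,2],[0,0,0,-2]]

  row1 -= 4·row0 → [0,-4,4,3]
  row2 -= -4·row0 → [0,8,-5,-4]
  row3 -= -3·row0 → [0,8,-2,-4]
  row2 -= -2·row1 → [0,0,3,2]
  row3 -= -2·row1 → [0,0,6,2]
  row3 -= 2·row2 → [0,0,0,-2]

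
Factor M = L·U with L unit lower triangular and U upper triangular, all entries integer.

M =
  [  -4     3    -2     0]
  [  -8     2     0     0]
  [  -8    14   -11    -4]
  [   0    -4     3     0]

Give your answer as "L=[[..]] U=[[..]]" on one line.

  row1 -= 2·row0 → [0,-4,4,0]
  row2 -= 2·row0 → [0,8,-7,-4]
  row3 -= 0·row0 → [0,-4,3,0]
  row2 -= -2·row1 → [0,0,1,-4]
  row3 -= 1·row1 → [0,0,-1,0]
  row3 -= -1·row2 → [0,0,0,-4]

L=[[1,0,0,0],[2,1,0,0],[2,-2,1,0],[0,1,-1,1]] U=[[-4,3,-2,0],[0,-4,4,0],[0,0,1,-4],[0,0,0,-4]]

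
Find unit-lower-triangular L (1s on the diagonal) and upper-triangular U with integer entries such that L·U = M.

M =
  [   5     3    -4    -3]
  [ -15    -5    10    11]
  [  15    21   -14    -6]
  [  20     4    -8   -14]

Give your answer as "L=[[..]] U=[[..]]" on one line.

  row1 -= -3·row0 → [0,4,-2,2]
  row2 -= 3·row0 → [0,12,-2,3]
  row3 -= 4·row0 → [0,-8,8,-2]
  row2 -= 3·row1 → [0,0,4,-3]
  row3 -= -2·row1 → [0,0,4,2]
  row3 -= 1·row2 → [0,0,0,5]

L=[[1,0,0,0],[-3,1,0,0],[3,3,1,0],[4,-2,1,1]] U=[[5,3,-4,-3],[0,4,-2,2],[0,0,4,-3],[0,0,0,5]]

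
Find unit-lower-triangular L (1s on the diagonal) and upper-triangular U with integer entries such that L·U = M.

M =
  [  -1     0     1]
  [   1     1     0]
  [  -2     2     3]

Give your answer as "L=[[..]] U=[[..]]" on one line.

L=[[1,0,0],[-1,1,0],[2,2,1]] U=[[-1,0,1],[0,1,1],[0,0,-1]]

  R1 -= -1·R0 → [0,1,1]
  R2 -= 2·R0 → [0,2,1]
  R2 -= 2·R1 → [0,0,-1]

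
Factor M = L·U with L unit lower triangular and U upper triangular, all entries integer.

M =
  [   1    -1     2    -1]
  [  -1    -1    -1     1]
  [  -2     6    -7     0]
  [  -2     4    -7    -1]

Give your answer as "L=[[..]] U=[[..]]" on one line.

  row1 -= -1·row0 → [0,-2,1,0]
  row2 -= -2·row0 → [0,4,-3,-2]
  row3 -= -2·row0 → [0,2,-3,-3]
  row2 -= -2·row1 → [0,0,-1,-2]
  row3 -= -1·row1 → [0,0,-2,-3]
  row3 -= 2·row2 → [0,0,0,1]

L=[[1,0,0,0],[-1,1,0,0],[-2,-2,1,0],[-2,-1,2,1]] U=[[1,-1,2,-1],[0,-2,1,0],[0,0,-1,-2],[0,0,0,1]]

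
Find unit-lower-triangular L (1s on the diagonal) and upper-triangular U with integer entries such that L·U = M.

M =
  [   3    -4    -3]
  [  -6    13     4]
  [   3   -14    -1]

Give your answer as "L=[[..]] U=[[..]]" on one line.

  row1 -= -2·row0 → [0,5,-2]
  row2 -= 1·row0 → [0,-10,2]
  row2 -= -2·row1 → [0,0,-2]

L=[[1,0,0],[-2,1,0],[1,-2,1]] U=[[3,-4,-3],[0,5,-2],[0,0,-2]]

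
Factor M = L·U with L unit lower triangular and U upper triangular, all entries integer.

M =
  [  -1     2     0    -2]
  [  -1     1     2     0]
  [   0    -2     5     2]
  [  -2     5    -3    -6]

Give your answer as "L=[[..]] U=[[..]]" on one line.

  row1 -= 1·row0 → [0,-1,2,2]
  row2 -= 0·row0 → [0,-2,5,2]
  row3 -= 2·row0 → [0,1,-3,-2]
  row2 -= 2·row1 → [0,0,1,-2]
  row3 -= -1·row1 → [0,0,-1,0]
  row3 -= -1·row2 → [0,0,0,-2]

L=[[1,0,0,0],[1,1,0,0],[0,2,1,0],[2,-1,-1,1]] U=[[-1,2,0,-2],[0,-1,2,2],[0,0,1,-2],[0,0,0,-2]]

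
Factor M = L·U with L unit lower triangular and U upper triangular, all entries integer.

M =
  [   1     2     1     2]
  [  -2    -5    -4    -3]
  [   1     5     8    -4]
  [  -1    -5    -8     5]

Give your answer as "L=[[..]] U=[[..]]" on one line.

L=[[1,0,0,0],[-2,1,0,0],[1,-3,1,0],[-1,3,-1,1]] U=[[1,2,1,2],[0,-1,-2,1],[0,0,1,-3],[0,0,0,1]]

  row1 -= -2·row0 → [0,-1,-2,1]
  row2 -= 1·row0 → [0,3,7,-6]
  row3 -= -1·row0 → [0,-3,-7,7]
  row2 -= -3·row1 → [0,0,1,-3]
  row3 -= 3·row1 → [0,0,-1,4]
  row3 -= -1·row2 → [0,0,0,1]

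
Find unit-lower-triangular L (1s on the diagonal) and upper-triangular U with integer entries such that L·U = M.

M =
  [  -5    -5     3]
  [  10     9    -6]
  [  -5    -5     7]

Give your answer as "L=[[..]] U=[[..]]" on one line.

L=[[1,0,0],[-2,1,0],[1,0,1]] U=[[-5,-5,3],[0,-1,0],[0,0,4]]

  R1 -= -2·R0 → [0,-1,0]
  R2 -= 1·R0 → [0,0,4]
  R2 -= 0·R1 → [0,0,4]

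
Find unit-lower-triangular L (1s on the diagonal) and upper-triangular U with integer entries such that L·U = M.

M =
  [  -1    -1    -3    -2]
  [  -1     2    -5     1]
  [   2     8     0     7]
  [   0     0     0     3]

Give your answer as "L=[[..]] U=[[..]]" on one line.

  r1 -= 1·r0 → [0,3,-2,3]
  r2 -= -2·r0 → [0,6,-6,3]
  r3 -= 0·r0 → [0,0,0,3]
  r2 -= 2·r1 → [0,0,-2,-3]
  r3 -= 0·r1 → [0,0,0,3]
  r3 -= 0·r2 → [0,0,0,3]

L=[[1,0,0,0],[1,1,0,0],[-2,2,1,0],[0,0,0,1]] U=[[-1,-1,-3,-2],[0,3,-2,3],[0,0,-2,-3],[0,0,0,3]]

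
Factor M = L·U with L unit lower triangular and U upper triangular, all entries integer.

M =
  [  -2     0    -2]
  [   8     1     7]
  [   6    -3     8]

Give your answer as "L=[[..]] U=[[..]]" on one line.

  r1 -= -4·r0 → [0,1,-1]
  r2 -= -3·r0 → [0,-3,2]
  r2 -= -3·r1 → [0,0,-1]

L=[[1,0,0],[-4,1,0],[-3,-3,1]] U=[[-2,0,-2],[0,1,-1],[0,0,-1]]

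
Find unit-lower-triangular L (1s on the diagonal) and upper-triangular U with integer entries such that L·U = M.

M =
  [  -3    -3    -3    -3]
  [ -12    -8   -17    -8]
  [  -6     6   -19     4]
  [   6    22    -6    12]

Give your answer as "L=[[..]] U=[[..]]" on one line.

L=[[1,0,0,0],[4,1,0,0],[2,3,1,0],[-2,4,4,1]] U=[[-3,-3,-3,-3],[0,4,-5,4],[0,0,2,-2],[0,0,0,-2]]

  r1 -= 4·r0 → [0,4,-5,4]
  r2 -= 2·r0 → [0,12,-13,10]
  r3 -= -2·r0 → [0,16,-12,6]
  r2 -= 3·r1 → [0,0,2,-2]
  r3 -= 4·r1 → [0,0,8,-10]
  r3 -= 4·r2 → [0,0,0,-2]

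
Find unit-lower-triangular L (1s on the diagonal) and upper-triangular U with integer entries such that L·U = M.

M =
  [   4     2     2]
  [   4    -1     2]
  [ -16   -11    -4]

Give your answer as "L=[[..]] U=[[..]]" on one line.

L=[[1,0,0],[1,1,0],[-4,1,1]] U=[[4,2,2],[0,-3,0],[0,0,4]]

  R1 -= 1·R0 → [0,-3,0]
  R2 -= -4·R0 → [0,-3,4]
  R2 -= 1·R1 → [0,0,4]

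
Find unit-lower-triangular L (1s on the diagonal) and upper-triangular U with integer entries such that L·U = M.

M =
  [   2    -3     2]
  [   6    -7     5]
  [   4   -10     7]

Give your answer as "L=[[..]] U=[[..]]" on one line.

  R1 -= 3·R0 → [0,2,-1]
  R2 -= 2·R0 → [0,-4,3]
  R2 -= -2·R1 → [0,0,1]

L=[[1,0,0],[3,1,0],[2,-2,1]] U=[[2,-3,2],[0,2,-1],[0,0,1]]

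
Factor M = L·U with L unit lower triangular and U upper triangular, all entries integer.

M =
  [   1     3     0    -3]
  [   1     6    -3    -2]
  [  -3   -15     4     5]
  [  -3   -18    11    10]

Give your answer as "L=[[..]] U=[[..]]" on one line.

  row1 -= 1·row0 → [0,3,-3,1]
  row2 -= -3·row0 → [0,-6,4,-4]
  row3 -= -3·row0 → [0,-9,11,1]
  row2 -= -2·row1 → [0,0,-2,-2]
  row3 -= -3·row1 → [0,0,2,4]
  row3 -= -1·row2 → [0,0,0,2]

L=[[1,0,0,0],[1,1,0,0],[-3,-2,1,0],[-3,-3,-1,1]] U=[[1,3,0,-3],[0,3,-3,1],[0,0,-2,-2],[0,0,0,2]]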